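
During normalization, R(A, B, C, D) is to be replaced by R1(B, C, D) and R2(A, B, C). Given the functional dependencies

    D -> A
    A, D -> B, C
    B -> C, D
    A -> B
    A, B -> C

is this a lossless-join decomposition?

Common attributes: R1 ∩ R2 = {B, C}.
Closure of {B, C}: B → C, D applies, adding D; D → A applies, adding A. So (B, C)⁺ = {A, B, C, D}.
This closure contains every attribute of R1, so R1 ∩ R2 → R1. The join is lossless.

Yes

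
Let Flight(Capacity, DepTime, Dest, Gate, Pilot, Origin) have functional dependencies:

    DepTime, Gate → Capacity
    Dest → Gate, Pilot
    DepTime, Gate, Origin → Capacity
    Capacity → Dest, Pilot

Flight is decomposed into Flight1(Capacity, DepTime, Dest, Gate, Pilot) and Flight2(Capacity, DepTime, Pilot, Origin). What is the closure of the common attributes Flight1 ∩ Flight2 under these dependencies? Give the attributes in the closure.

Capacity, DepTime, Dest, Gate, Pilot

Flight1 ∩ Flight2 = {Capacity, DepTime, Pilot}.
Capacity → Dest, Pilot applies, adding Dest
Dest → Gate, Pilot applies, adding Gate
Closure: {Capacity, DepTime, Dest, Gate, Pilot}.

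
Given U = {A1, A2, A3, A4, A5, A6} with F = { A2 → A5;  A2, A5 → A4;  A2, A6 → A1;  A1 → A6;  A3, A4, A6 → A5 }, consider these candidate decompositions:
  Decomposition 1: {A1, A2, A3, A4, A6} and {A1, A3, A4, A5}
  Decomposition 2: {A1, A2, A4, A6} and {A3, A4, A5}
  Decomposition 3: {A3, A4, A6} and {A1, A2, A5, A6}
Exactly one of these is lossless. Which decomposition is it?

Decomposition 1

Decomposition 1: common = {A1, A3, A4}, closure = {A1, A3, A4, A5, A6} → lossless.
Decomposition 2: common = {A4}, closure = {A4} → lossy.
Decomposition 3: common = {A6}, closure = {A6} → lossy.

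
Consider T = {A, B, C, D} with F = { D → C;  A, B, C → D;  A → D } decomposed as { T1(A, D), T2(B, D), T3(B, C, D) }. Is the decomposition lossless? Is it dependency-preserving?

Lossless test (chase): Rows 1 and 2 agree on D; apply D→C and equate their C entries. Rows 1 and 3 agree on D; apply D→C and equate their C entries. No row becomes fully distinguished — the join is lossy.
Dependency preservation: A, B, C → D is not contained in any single fragment, but the restricted closure of its left-hand side across the fragments still reaches the right-hand side; the remaining FDs each lie inside some fragment. All dependencies are preserved.

lossy but dependency-preserving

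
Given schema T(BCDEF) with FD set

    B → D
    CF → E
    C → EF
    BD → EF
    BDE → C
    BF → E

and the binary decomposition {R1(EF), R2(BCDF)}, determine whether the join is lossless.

No

Common attributes: R1 ∩ R2 = {F}.
No dependency enlarges {F}, so (F)⁺ = {F}.
The closure contains neither all of R1 = {EF} nor all of R2 = {BCDF}, so the common attributes are not a superkey of either fragment. The join is lossy.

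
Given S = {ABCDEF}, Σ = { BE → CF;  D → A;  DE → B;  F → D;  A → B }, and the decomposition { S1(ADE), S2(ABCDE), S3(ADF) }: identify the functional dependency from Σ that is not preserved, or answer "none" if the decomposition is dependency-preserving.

Check BE → CF: no single fragment contains all of {BCEF}, and the restricted closure of {BE} across the fragments never reaches {CF}.
D → A is preserved.
DE → B is preserved.
F → D is preserved.
A → B is preserved.

BE → CF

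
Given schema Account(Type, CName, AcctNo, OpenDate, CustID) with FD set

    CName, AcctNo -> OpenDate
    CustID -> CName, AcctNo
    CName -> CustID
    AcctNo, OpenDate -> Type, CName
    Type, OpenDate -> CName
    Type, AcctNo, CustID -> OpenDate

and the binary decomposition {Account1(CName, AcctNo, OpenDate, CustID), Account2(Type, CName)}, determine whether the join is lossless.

Common attributes: Account1 ∩ Account2 = {CName}.
Closure of {CName}: CName → CustID applies, adding CustID; CustID → CName, AcctNo applies, adding AcctNo; CName, AcctNo → OpenDate applies, adding OpenDate; AcctNo, OpenDate → Type, CName applies, adding Type. So (CName)⁺ = {Type, CName, AcctNo, OpenDate, CustID}.
This closure contains every attribute of Account1, so Account1 ∩ Account2 → Account1. The join is lossless.

Yes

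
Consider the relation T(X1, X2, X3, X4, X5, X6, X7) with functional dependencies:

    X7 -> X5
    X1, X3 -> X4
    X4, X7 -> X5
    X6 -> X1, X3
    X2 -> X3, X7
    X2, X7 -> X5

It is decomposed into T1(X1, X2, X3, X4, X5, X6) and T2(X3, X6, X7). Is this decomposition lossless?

No

Common attributes: T1 ∩ T2 = {X3, X6}.
Closure of {X3, X6}: X6 → X1, X3 applies, adding X1; X1, X3 → X4 applies, adding X4. So (X3, X6)⁺ = {X1, X3, X4, X6}.
The closure contains neither all of T1 = {X1, X2, X3, X4, X5, X6} nor all of T2 = {X3, X6, X7}, so the common attributes are not a superkey of either fragment. The join is lossy.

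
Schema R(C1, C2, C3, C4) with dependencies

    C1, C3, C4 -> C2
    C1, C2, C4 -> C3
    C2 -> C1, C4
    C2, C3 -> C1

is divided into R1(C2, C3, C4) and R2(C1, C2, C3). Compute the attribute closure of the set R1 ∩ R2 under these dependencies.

R1 ∩ R2 = {C2, C3}.
C2 → C1, C4 applies, adding C1, C4
Closure: {C1, C2, C3, C4}.

C1, C2, C3, C4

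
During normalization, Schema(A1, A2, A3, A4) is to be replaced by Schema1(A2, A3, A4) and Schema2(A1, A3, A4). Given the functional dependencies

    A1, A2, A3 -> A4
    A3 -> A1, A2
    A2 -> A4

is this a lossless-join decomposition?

Yes

Common attributes: Schema1 ∩ Schema2 = {A3, A4}.
Closure of {A3, A4}: A3 → A1, A2 applies, adding A1, A2. So (A3, A4)⁺ = {A1, A2, A3, A4}.
This closure contains every attribute of Schema1, so Schema1 ∩ Schema2 → Schema1. The join is lossless.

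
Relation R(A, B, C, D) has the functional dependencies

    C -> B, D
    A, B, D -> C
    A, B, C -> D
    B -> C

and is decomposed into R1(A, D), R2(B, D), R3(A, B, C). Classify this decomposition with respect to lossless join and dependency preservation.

Lossless test (chase): Rows 2 and 3 agree on B; apply B→C and equate their C entries. Rows 2 and 3 agree on C; apply C→B, D and equate their B, D entries. Row 3 is now all distinguished symbols — the join is lossless.
Dependency preservation: C → B, D; A, B, D → C; A, B, C → D are not contained in any single fragment, but the restricted closure of each left-hand side across the fragments still reaches the right-hand side; the remaining FDs each lie inside some fragment. All dependencies are preserved.

lossless and dependency-preserving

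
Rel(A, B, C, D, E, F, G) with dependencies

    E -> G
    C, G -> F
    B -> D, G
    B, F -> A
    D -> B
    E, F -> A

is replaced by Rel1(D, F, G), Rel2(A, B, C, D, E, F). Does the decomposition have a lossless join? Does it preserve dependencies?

lossless but not dependency-preserving

Lossless test: (D, F)⁺ = {A, B, D, F, G}, which contains all of one fragment — lossless.
Dependency preservation: the restricted closure of {E} across the fragments never reaches {G}, so E → G cannot be enforced without a join — not preserved.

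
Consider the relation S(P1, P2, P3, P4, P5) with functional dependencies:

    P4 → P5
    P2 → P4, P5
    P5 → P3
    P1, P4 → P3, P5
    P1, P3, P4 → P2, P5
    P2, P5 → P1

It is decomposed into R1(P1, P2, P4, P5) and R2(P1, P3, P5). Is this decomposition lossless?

Common attributes: R1 ∩ R2 = {P1, P5}.
Closure of {P1, P5}: P5 → P3 applies, adding P3. So (P1, P5)⁺ = {P1, P3, P5}.
This closure contains every attribute of R2, so R1 ∩ R2 → R2. The join is lossless.

Yes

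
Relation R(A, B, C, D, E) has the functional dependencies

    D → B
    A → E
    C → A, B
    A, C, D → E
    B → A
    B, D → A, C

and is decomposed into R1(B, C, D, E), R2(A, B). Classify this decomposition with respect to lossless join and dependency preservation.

lossless but not dependency-preserving

Lossless test: (B)⁺ = {A, B, E}, which contains all of one fragment — lossless.
Dependency preservation: the restricted closure of {A} across the fragments never reaches {E}, so A → E cannot be enforced without a join — not preserved.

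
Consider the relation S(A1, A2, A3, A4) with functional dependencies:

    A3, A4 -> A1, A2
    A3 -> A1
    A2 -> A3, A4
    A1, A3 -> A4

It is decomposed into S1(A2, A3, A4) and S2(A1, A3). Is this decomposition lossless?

Common attributes: S1 ∩ S2 = {A3}.
Closure of {A3}: A3 → A1 applies, adding A1; A1, A3 → A4 applies, adding A4; A3, A4 → A1, A2 applies, adding A2. So (A3)⁺ = {A1, A2, A3, A4}.
This closure contains every attribute of S1, so S1 ∩ S2 → S1. The join is lossless.

Yes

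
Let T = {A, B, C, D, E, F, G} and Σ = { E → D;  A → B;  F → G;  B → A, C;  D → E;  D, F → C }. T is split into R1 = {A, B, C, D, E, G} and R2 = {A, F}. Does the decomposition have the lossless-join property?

No

Common attributes: R1 ∩ R2 = {A}.
Closure of {A}: A → B applies, adding B; B → A, C applies, adding C. So (A)⁺ = {A, B, C}.
The closure contains neither all of R1 = {A, B, C, D, E, G} nor all of R2 = {A, F}, so the common attributes are not a superkey of either fragment. The join is lossy.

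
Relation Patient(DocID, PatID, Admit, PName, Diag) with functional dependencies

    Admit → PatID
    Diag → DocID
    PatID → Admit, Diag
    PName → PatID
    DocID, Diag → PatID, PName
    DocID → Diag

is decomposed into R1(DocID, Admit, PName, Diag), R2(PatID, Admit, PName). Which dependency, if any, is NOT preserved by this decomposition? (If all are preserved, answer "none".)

Admit → PatID lies within R2.
Diag → DocID lies within R1.
PatID → Admit, Diag: restricted closure across fragments reaches Admit, Diag.
PName → PatID lies within R2.
DocID, Diag → PatID, PName: restricted closure across fragments reaches PatID, PName.
DocID → Diag lies within R1.
Every dependency is enforceable on the fragments, so the decomposition is dependency-preserving.

none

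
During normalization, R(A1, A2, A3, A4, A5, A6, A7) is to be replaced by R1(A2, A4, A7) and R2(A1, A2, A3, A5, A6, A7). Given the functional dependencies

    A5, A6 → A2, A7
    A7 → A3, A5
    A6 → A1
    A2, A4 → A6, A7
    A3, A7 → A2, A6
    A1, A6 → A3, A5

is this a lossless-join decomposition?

Yes

Common attributes: R1 ∩ R2 = {A2, A7}.
Closure of {A2, A7}: A7 → A3, A5 applies, adding A3, A5; A3, A7 → A2, A6 applies, adding A6; A6 → A1 applies, adding A1. So (A2, A7)⁺ = {A1, A2, A3, A5, A6, A7}.
This closure contains every attribute of R2, so R1 ∩ R2 → R2. The join is lossless.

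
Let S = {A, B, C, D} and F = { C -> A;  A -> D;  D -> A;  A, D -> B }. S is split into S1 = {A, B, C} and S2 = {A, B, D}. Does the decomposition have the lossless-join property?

Yes

Common attributes: S1 ∩ S2 = {A, B}.
Closure of {A, B}: A → D applies, adding D. So (A, B)⁺ = {A, B, D}.
This closure contains every attribute of S2, so S1 ∩ S2 → S2. The join is lossless.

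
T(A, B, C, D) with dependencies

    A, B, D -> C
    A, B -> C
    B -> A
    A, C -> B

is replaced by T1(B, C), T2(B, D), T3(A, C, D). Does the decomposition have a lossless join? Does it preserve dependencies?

Lossless test (chase): Rows 1 and 2 agree on B; apply B→A and equate their A entries. Rows 1 and 2 agree on A, B; apply A, B→C and equate their C entries. No row becomes fully distinguished — the join is lossy.
Dependency preservation: the restricted closure of {B} across the fragments never reaches {A}, so B → A cannot be enforced without a join — not preserved.

lossy and not dependency-preserving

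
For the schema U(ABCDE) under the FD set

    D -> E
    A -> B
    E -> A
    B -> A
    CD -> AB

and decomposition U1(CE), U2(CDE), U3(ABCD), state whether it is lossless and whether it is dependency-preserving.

lossless but not dependency-preserving

Lossless test (chase): Rows 2 and 3 agree on D; apply D→E and equate their E entries. Rows 1 and 2 agree on E; apply E→A and equate their A entries. Rows 1 and 3 agree on E; apply E→A and equate their A entries. Rows 2 and 3 agree on CD; apply CD→AB and equate their AB entries. Rows 1 and 2 agree on A; apply A→B and equate their B entries. Row 2 is now all distinguished symbols — the join is lossless.
Dependency preservation: the restricted closure of {E} across the fragments never reaches {A}, so E → A cannot be enforced without a join — not preserved.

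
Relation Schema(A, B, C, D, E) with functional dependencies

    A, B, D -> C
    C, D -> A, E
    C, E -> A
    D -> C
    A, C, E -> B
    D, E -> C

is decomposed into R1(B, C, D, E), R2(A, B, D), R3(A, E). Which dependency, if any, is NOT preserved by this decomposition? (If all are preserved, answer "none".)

Check C, E → A: no single fragment contains all of {A, C, E}, and the restricted closure of {C, E} across the fragments never reaches {A}.
A, B, D → C is preserved.
C, D → A, E is preserved.
D → C is preserved.
A, C, E → B is preserved.
D, E → C is preserved.

C, E -> A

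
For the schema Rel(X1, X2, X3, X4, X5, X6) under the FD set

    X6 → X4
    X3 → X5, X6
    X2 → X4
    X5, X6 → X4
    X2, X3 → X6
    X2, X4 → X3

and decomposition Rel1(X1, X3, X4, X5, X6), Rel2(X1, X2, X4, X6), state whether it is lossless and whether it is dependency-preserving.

Lossless test: (X1, X4, X6)⁺ = {X1, X4, X6}, which is a superkey of neither fragment — lossy.
Dependency preservation: the restricted closure of {X2, X4} across the fragments never reaches {X3}, so X2, X4 → X3 cannot be enforced without a join — not preserved.

lossy and not dependency-preserving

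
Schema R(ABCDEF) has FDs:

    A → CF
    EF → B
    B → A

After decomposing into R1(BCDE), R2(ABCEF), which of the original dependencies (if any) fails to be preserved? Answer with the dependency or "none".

A → CF lies within R2.
EF → B lies within R2.
B → A lies within R2.
Every dependency is enforceable on the fragments, so the decomposition is dependency-preserving.

none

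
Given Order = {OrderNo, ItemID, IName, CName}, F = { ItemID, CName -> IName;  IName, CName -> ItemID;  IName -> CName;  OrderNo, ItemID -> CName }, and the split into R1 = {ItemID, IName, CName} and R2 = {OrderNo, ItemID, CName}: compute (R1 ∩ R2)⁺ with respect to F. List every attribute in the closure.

ItemID, IName, CName

R1 ∩ R2 = {ItemID, CName}.
ItemID, CName → IName applies, adding IName
Closure: {ItemID, IName, CName}.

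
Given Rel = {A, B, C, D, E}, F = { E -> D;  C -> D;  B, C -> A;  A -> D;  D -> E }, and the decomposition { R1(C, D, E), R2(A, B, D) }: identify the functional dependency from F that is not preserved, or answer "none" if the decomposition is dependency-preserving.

Check B, C → A: no single fragment contains all of {A, B, C}, and the restricted closure of {B, C} across the fragments never reaches {A}.
E → D is preserved.
C → D is preserved.
A → D is preserved.
D → E is preserved.

B, C -> A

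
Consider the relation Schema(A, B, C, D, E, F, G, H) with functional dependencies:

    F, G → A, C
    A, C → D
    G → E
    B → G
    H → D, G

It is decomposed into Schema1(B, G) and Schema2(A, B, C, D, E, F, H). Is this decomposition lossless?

Common attributes: Schema1 ∩ Schema2 = {B}.
Closure of {B}: B → G applies, adding G; G → E applies, adding E. So (B)⁺ = {B, E, G}.
This closure contains every attribute of Schema1, so Schema1 ∩ Schema2 → Schema1. The join is lossless.

Yes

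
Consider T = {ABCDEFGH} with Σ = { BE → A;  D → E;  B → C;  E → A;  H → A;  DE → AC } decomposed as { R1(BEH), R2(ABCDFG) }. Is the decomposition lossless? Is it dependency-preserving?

lossy and not dependency-preserving

Lossless test: (B)⁺ = {BC}, which is a superkey of neither fragment — lossy.
Dependency preservation: the restricted closure of {BE} across the fragments never reaches {A}, so BE → A cannot be enforced without a join — not preserved.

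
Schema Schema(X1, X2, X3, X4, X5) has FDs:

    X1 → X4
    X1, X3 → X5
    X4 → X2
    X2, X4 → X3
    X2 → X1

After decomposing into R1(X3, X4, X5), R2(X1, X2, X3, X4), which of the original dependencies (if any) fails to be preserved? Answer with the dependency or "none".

none

X1 → X4 lies within R2.
X1, X3 → X5: restricted closure across fragments reaches X5.
X4 → X2 lies within R2.
X2, X4 → X3 lies within R2.
X2 → X1 lies within R2.
Every dependency is enforceable on the fragments, so the decomposition is dependency-preserving.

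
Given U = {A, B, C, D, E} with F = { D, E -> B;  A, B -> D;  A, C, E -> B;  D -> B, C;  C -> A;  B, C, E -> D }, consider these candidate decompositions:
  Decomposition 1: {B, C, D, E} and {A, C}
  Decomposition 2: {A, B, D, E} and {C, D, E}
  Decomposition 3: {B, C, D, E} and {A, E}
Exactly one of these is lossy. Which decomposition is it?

Decomposition 1: common = {C}, closure = {A, C} → lossless.
Decomposition 2: common = {D, E}, closure = {A, B, C, D, E} → lossless.
Decomposition 3: common = {E}, closure = {E} → lossy.

Decomposition 3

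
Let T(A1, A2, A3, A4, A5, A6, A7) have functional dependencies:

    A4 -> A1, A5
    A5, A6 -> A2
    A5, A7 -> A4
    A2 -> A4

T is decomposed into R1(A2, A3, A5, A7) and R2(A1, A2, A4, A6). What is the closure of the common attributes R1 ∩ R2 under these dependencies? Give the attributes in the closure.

R1 ∩ R2 = {A2}.
A2 → A4 applies, adding A4
A4 → A1, A5 applies, adding A1, A5
Closure: {A1, A2, A4, A5}.

A1, A2, A4, A5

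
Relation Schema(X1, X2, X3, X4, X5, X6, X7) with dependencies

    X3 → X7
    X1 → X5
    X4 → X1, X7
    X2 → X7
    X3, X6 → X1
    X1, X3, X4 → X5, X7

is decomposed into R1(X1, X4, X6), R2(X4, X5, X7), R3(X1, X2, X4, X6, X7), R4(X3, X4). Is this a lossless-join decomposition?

Chase test. Columns are X1, X2, X3, X4, X5, X6, X7; row i has aⱼ where attribute j ∈ Ri, else bᵢⱼ.
Initial tableau (one row per fragment):
  row 1: a1 b12 b13 a4 b15 a6 b17
  row 2: b21 b22 b23 a4 a5 b26 a7
  row 3: a1 a2 b33 a4 b35 a6 a7
  row 4: b41 b42 a3 a4 b45 b46 b47
Rows 1 and 3 agree on X1; apply X1→X5 and equate their X5 entries.
Rows 1 and 2 agree on X4; apply X4→X1, X7 and equate their X1, X7 entries.
Rows 1 and 4 agree on X4; apply X4→X1, X7 and equate their X1, X7 entries.
Rows 1 and 2 agree on X1; apply X1→X5 and equate their X5 entries.
Rows 1 and 4 agree on X1; apply X1→X5 and equate their X5 entries.
No row becomes fully distinguished — the join is lossy.

No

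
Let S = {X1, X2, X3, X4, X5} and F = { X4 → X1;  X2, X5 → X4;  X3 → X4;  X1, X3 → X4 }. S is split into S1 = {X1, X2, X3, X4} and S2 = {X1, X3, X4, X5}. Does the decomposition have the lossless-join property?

No

Common attributes: S1 ∩ S2 = {X1, X3, X4}.
No dependency enlarges {X1, X3, X4}, so (X1, X3, X4)⁺ = {X1, X3, X4}.
The closure contains neither all of S1 = {X1, X2, X3, X4} nor all of S2 = {X1, X3, X4, X5}, so the common attributes are not a superkey of either fragment. The join is lossy.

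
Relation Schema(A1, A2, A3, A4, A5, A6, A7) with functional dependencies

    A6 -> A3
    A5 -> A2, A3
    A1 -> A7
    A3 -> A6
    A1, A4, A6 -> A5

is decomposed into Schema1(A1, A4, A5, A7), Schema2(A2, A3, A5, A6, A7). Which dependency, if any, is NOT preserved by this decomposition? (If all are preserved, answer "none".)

Check A1, A4, A6 → A5: no single fragment contains all of {A1, A4, A5, A6}, and the restricted closure of {A1, A4, A6} across the fragments never reaches {A5}.
A6 → A3 is preserved.
A5 → A2, A3 is preserved.
A1 → A7 is preserved.
A3 → A6 is preserved.

A1, A4, A6 -> A5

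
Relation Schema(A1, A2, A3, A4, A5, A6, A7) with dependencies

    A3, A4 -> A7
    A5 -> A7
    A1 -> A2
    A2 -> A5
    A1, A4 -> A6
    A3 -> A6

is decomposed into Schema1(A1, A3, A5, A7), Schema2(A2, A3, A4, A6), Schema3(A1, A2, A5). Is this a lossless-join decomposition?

No

Chase test. Columns are A1, A2, A3, A4, A5, A6, A7; row i has aⱼ where attribute j ∈ Schemai, else bᵢⱼ.
Initial tableau (one row per fragment):
  row 1: a1 b12 a3 b14 a5 b16 a7
  row 2: b21 a2 a3 a4 b25 a6 b27
  row 3: a1 a2 b33 b34 a5 b36 b37
Rows 1 and 3 agree on A5; apply A5→A7 and equate their A7 entries.
Rows 1 and 3 agree on A1; apply A1→A2 and equate their A2 entries.
Rows 1 and 2 agree on A2; apply A2→A5 and equate their A5 entries.
Rows 1 and 2 agree on A3; apply A3→A6 and equate their A6 entries.
Rows 1 and 2 agree on A5; apply A5→A7 and equate their A7 entries.
No row becomes fully distinguished — the join is lossy.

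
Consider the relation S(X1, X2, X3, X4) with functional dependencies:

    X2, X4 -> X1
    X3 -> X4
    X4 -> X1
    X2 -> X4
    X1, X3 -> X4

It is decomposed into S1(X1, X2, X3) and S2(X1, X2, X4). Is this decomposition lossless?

Common attributes: S1 ∩ S2 = {X1, X2}.
Closure of {X1, X2}: X2 → X4 applies, adding X4. So (X1, X2)⁺ = {X1, X2, X4}.
This closure contains every attribute of S2, so S1 ∩ S2 → S2. The join is lossless.

Yes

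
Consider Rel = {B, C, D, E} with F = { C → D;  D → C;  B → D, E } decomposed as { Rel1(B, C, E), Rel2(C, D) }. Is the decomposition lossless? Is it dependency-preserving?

Lossless test: (C)⁺ = {C, D}, which contains all of one fragment — lossless.
Dependency preservation: B → D, E is not contained in any single fragment, but the restricted closure of its left-hand side across the fragments still reaches the right-hand side; the remaining FDs each lie inside some fragment. All dependencies are preserved.

lossless and dependency-preserving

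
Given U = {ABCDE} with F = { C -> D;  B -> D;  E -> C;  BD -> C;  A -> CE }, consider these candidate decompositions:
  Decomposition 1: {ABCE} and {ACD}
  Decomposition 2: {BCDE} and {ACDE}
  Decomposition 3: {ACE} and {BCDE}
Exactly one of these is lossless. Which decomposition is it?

Decomposition 1: common = {AC}, closure = {ACDE} → lossless.
Decomposition 2: common = {CDE}, closure = {CDE} → lossy.
Decomposition 3: common = {CE}, closure = {CDE} → lossy.

Decomposition 1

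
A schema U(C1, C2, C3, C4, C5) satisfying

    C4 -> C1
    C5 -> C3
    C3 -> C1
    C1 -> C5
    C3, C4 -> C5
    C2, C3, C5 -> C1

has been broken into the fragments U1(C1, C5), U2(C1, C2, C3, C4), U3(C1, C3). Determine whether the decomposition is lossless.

Chase test. Columns are C1, C2, C3, C4, C5; row i has aⱼ where attribute j ∈ Ui, else bᵢⱼ.
Initial tableau (one row per fragment):
  row 1: a1 b12 b13 b14 a5
  row 2: a1 a2 a3 a4 b25
  row 3: a1 b32 a3 b34 b35
Rows 1 and 2 agree on C1; apply C1→C5 and equate their C5 entries.
Rows 1 and 3 agree on C1; apply C1→C5 and equate their C5 entries.
Rows 1 and 2 agree on C5; apply C5→C3 and equate their C3 entries.
Row 2 is now all distinguished symbols — the join is lossless.

Yes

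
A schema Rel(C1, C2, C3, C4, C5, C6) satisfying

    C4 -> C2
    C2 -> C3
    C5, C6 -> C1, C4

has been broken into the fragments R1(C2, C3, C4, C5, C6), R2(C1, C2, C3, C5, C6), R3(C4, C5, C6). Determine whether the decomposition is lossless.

Chase test. Columns are C1, C2, C3, C4, C5, C6; row i has aⱼ where attribute j ∈ Ri, else bᵢⱼ.
Initial tableau (one row per fragment):
  row 1: b11 a2 a3 a4 a5 a6
  row 2: a1 a2 a3 b24 a5 a6
  row 3: b31 b32 b33 a4 a5 a6
Rows 1 and 3 agree on C4; apply C4→C2 and equate their C2 entries.
Rows 1 and 3 agree on C2; apply C2→C3 and equate their C3 entries.
Rows 1 and 2 agree on C5, C6; apply C5, C6→C1, C4 and equate their C1, C4 entries.
Rows 1 and 3 agree on C5, C6; apply C5, C6→C1, C4 and equate their C1, C4 entries.
Row 1 is now all distinguished symbols — the join is lossless.

Yes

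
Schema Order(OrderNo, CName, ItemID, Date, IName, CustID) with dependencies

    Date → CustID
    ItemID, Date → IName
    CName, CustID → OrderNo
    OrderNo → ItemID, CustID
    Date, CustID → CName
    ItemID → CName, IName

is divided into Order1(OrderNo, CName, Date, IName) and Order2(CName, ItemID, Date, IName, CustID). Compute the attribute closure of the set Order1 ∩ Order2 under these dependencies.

OrderNo, CName, ItemID, Date, IName, CustID

Order1 ∩ Order2 = {CName, Date, IName}.
Date → CustID applies, adding CustID
CName, CustID → OrderNo applies, adding OrderNo
OrderNo → ItemID, CustID applies, adding ItemID
Closure: {OrderNo, CName, ItemID, Date, IName, CustID}.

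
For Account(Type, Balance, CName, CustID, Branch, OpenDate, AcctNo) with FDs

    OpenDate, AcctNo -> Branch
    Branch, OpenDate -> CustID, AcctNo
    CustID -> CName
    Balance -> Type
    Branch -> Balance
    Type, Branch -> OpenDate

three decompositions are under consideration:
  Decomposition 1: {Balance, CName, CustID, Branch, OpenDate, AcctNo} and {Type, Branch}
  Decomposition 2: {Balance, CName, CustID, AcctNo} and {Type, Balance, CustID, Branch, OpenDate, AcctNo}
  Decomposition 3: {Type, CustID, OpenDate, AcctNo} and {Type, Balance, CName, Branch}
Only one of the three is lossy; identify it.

Decomposition 3

Decomposition 1: common = {Branch}, closure = {Type, Balance, CName, CustID, Branch, OpenDate, AcctNo} → lossless.
Decomposition 2: common = {Balance, CustID, AcctNo}, closure = {Type, Balance, CName, CustID, AcctNo} → lossless.
Decomposition 3: common = {Type}, closure = {Type} → lossy.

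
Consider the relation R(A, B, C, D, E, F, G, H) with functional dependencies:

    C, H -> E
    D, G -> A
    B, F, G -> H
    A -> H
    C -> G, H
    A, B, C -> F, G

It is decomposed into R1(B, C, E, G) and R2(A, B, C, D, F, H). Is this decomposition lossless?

Common attributes: R1 ∩ R2 = {B, C}.
Closure of {B, C}: C → G, H applies, adding G, H; C, H → E applies, adding E. So (B, C)⁺ = {B, C, E, G, H}.
This closure contains every attribute of R1, so R1 ∩ R2 → R1. The join is lossless.

Yes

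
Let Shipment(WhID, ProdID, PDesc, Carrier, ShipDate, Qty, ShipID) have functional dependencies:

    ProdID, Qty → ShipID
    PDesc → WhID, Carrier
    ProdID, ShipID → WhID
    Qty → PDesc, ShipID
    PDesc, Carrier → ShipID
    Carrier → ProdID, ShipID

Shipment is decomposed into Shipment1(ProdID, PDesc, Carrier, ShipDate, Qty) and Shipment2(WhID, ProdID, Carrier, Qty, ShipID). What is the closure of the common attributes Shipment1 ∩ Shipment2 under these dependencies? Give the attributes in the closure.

Shipment1 ∩ Shipment2 = {ProdID, Carrier, Qty}.
ProdID, Qty → ShipID applies, adding ShipID
ProdID, ShipID → WhID applies, adding WhID
Qty → PDesc, ShipID applies, adding PDesc
Closure: {WhID, ProdID, PDesc, Carrier, Qty, ShipID}.

WhID, ProdID, PDesc, Carrier, Qty, ShipID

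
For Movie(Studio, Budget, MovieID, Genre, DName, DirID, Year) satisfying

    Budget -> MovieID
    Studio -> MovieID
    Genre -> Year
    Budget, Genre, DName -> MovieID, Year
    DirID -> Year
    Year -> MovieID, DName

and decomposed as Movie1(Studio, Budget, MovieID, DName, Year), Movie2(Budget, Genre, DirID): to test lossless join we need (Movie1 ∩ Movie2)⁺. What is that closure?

Budget, MovieID

Movie1 ∩ Movie2 = {Budget}.
Budget → MovieID applies, adding MovieID
Closure: {Budget, MovieID}.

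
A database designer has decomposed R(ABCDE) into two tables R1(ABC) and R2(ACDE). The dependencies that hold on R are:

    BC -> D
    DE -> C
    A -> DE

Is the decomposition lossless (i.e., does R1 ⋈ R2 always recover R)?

Common attributes: R1 ∩ R2 = {AC}.
Closure of {AC}: A → DE applies, adding DE. So (AC)⁺ = {ACDE}.
This closure contains every attribute of R2, so R1 ∩ R2 → R2. The join is lossless.

Yes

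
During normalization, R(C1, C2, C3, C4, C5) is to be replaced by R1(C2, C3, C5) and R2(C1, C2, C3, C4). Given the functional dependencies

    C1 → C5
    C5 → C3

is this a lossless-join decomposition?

No

Common attributes: R1 ∩ R2 = {C2, C3}.
No dependency enlarges {C2, C3}, so (C2, C3)⁺ = {C2, C3}.
The closure contains neither all of R1 = {C2, C3, C5} nor all of R2 = {C1, C2, C3, C4}, so the common attributes are not a superkey of either fragment. The join is lossy.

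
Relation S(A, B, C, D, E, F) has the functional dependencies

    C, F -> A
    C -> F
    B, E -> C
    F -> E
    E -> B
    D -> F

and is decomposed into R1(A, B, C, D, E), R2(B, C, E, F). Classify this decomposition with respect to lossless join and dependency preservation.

lossless and dependency-preserving

Lossless test: (B, C, E)⁺ = {A, B, C, E, F}, which contains all of one fragment — lossless.
Dependency preservation: C, F → A; D → F are not contained in any single fragment, but the restricted closure of each left-hand side across the fragments still reaches the right-hand side; the remaining FDs each lie inside some fragment. All dependencies are preserved.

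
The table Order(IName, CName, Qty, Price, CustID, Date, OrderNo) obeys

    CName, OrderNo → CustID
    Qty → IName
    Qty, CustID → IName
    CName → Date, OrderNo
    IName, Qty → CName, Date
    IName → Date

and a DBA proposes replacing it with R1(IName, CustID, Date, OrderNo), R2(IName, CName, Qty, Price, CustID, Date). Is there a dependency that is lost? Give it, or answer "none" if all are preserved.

CName → Date, OrderNo

Check CName → Date, OrderNo: no single fragment contains all of {CName, Date, OrderNo}, and the restricted closure of {CName} across the fragments never reaches {Date, OrderNo}.
CName, OrderNo → CustID is preserved.
Qty → IName is preserved.
Qty, CustID → IName is preserved.
IName, Qty → CName, Date is preserved.
IName → Date is preserved.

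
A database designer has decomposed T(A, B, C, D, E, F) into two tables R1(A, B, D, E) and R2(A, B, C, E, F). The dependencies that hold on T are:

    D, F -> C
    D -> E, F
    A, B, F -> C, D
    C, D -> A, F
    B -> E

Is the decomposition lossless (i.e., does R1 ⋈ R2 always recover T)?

No

Common attributes: R1 ∩ R2 = {A, B, E}.
No dependency enlarges {A, B, E}, so (A, B, E)⁺ = {A, B, E}.
The closure contains neither all of R1 = {A, B, D, E} nor all of R2 = {A, B, C, E, F}, so the common attributes are not a superkey of either fragment. The join is lossy.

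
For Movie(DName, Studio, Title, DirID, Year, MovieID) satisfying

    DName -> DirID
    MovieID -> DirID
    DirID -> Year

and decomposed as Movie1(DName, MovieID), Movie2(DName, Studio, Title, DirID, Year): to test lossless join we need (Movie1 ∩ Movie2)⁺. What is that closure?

Movie1 ∩ Movie2 = {DName}.
DName → DirID applies, adding DirID
DirID → Year applies, adding Year
Closure: {DName, DirID, Year}.

DName, DirID, Year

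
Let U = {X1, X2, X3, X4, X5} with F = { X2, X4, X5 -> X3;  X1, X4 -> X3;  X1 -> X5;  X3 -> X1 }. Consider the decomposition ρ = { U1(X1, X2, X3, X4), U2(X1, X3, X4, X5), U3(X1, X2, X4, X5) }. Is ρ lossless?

Chase test. Columns are X1, X2, X3, X4, X5; row i has aⱼ where attribute j ∈ Ui, else bᵢⱼ.
Initial tableau (one row per fragment):
  row 1: a1 a2 a3 a4 b15
  row 2: a1 b22 a3 a4 a5
  row 3: a1 a2 b33 a4 a5
Rows 1 and 3 agree on X1, X4; apply X1, X4→X3 and equate their X3 entries.
Rows 1 and 2 agree on X1; apply X1→X5 and equate their X5 entries.
Row 1 is now all distinguished symbols — the join is lossless.

Yes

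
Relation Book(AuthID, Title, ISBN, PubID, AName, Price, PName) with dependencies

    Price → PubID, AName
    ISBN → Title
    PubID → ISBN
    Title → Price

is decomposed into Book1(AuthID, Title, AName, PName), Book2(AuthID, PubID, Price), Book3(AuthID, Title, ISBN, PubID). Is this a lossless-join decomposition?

Yes

Chase test. Columns are AuthID, Title, ISBN, PubID, AName, Price, PName; row i has aⱼ where attribute j ∈ Booki, else bᵢⱼ.
Initial tableau (one row per fragment):
  row 1: a1 a2 b13 b14 a5 b16 a7
  row 2: a1 b22 b23 a4 b25 a6 b27
  row 3: a1 a2 a3 a4 b35 b36 b37
Rows 2 and 3 agree on PubID; apply PubID→ISBN and equate their ISBN entries.
Rows 1 and 3 agree on Title; apply Title→Price and equate their Price entries.
Rows 1 and 3 agree on Price; apply Price→PubID, AName and equate their PubID, AName entries.
Rows 2 and 3 agree on ISBN; apply ISBN→Title and equate their Title entries.
Rows 1 and 2 agree on PubID; apply PubID→ISBN and equate their ISBN entries.
Rows 1 and 2 agree on Title; apply Title→Price and equate their Price entries.
Rows 1 and 2 agree on Price; apply Price→PubID, AName and equate their PubID, AName entries.
Row 1 is now all distinguished symbols — the join is lossless.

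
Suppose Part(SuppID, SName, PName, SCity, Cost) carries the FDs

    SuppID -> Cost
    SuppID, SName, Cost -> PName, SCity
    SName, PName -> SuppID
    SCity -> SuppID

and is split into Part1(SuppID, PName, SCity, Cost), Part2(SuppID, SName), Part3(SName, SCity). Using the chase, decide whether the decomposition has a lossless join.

No

Chase test. Columns are SuppID, SName, PName, SCity, Cost; row i has aⱼ where attribute j ∈ Parti, else bᵢⱼ.
Initial tableau (one row per fragment):
  row 1: a1 b12 a3 a4 a5
  row 2: a1 a2 b23 b24 b25
  row 3: b31 a2 b33 a4 b35
Rows 1 and 2 agree on SuppID; apply SuppID→Cost and equate their Cost entries.
Rows 1 and 3 agree on SCity; apply SCity→SuppID and equate their SuppID entries.
Rows 1 and 3 agree on SuppID; apply SuppID→Cost and equate their Cost entries.
Rows 2 and 3 agree on SuppID, SName, Cost; apply SuppID, SName, Cost→PName, SCity and equate their PName, SCity entries.
No row becomes fully distinguished — the join is lossy.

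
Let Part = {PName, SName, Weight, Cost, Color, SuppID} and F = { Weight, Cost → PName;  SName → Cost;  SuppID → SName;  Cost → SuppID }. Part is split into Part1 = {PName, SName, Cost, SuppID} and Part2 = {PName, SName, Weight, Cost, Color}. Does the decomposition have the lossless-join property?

Yes

Common attributes: Part1 ∩ Part2 = {PName, SName, Cost}.
Closure of {PName, SName, Cost}: Cost → SuppID applies, adding SuppID. So (PName, SName, Cost)⁺ = {PName, SName, Cost, SuppID}.
This closure contains every attribute of Part1, so Part1 ∩ Part2 → Part1. The join is lossless.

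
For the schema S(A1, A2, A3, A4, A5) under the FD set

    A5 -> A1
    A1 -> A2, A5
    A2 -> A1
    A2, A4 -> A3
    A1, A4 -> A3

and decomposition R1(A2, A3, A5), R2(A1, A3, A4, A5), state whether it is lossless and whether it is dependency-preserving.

Lossless test: (A3, A5)⁺ = {A1, A2, A3, A5}, which contains all of one fragment — lossless.
Dependency preservation: A1 → A2, A5; A2 → A1; A2, A4 → A3 are not contained in any single fragment, but the restricted closure of each left-hand side across the fragments still reaches the right-hand side; the remaining FDs each lie inside some fragment. All dependencies are preserved.

lossless and dependency-preserving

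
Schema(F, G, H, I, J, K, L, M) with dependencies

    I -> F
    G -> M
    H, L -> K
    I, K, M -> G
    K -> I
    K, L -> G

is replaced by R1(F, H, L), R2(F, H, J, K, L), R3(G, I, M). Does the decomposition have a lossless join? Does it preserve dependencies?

Lossless test (chase): Rows 1 and 2 agree on H, L; apply H, L→K and equate their K entries. Rows 1 and 2 agree on K; apply K→I and equate their I entries. Rows 1 and 2 agree on K, L; apply K, L→G and equate their G entries. Rows 1 and 2 agree on G; apply G→M and equate their M entries. No row becomes fully distinguished — the join is lossy.
Dependency preservation: the restricted closure of {I} across the fragments never reaches {F}, so I → F cannot be enforced without a join — not preserved.

lossy and not dependency-preserving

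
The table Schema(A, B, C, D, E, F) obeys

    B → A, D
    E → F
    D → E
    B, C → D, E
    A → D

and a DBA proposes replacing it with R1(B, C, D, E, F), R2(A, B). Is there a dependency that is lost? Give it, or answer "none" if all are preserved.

Check A → D: no single fragment contains all of {A, D}, and the restricted closure of {A} across the fragments never reaches {D}.
B → A, D is preserved.
E → F is preserved.
D → E is preserved.
B, C → D, E is preserved.

A → D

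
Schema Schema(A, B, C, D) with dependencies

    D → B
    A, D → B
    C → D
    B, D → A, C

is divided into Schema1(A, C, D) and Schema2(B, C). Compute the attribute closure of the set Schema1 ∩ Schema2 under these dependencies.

A, B, C, D

Schema1 ∩ Schema2 = {C}.
C → D applies, adding D
D → B applies, adding B
B, D → A, C applies, adding A
Closure: {A, B, C, D}.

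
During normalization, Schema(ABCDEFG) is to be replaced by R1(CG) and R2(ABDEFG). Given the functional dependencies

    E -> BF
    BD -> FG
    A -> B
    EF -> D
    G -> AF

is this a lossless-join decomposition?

No

Common attributes: R1 ∩ R2 = {G}.
Closure of {G}: G → AF applies, adding AF; A → B applies, adding B. So (G)⁺ = {ABFG}.
The closure contains neither all of R1 = {CG} nor all of R2 = {ABDEFG}, so the common attributes are not a superkey of either fragment. The join is lossy.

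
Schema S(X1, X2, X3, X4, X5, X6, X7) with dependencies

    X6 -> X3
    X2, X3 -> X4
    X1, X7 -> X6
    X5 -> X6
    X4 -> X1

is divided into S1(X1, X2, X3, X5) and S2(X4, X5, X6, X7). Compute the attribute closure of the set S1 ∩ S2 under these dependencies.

S1 ∩ S2 = {X5}.
X5 → X6 applies, adding X6
X6 → X3 applies, adding X3
Closure: {X3, X5, X6}.

X3, X5, X6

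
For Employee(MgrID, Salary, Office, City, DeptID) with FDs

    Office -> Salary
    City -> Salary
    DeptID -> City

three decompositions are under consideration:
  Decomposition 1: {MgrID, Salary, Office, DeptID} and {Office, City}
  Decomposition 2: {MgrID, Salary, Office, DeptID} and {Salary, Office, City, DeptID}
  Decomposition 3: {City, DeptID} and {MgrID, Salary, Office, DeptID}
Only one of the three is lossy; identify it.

Decomposition 1: common = {Office}, closure = {Salary, Office} → lossy.
Decomposition 2: common = {Salary, Office, DeptID}, closure = {Salary, Office, City, DeptID} → lossless.
Decomposition 3: common = {DeptID}, closure = {Salary, City, DeptID} → lossless.

Decomposition 1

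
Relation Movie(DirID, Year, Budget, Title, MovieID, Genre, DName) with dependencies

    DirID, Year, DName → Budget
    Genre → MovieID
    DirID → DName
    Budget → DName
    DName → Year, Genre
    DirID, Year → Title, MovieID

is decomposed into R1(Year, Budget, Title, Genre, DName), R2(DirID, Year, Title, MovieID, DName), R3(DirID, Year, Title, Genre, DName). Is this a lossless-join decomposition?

No

Chase test. Columns are DirID, Year, Budget, Title, MovieID, Genre, DName; row i has aⱼ where attribute j ∈ Ri, else bᵢⱼ.
Initial tableau (one row per fragment):
  row 1: b11 a2 a3 a4 b15 a6 a7
  row 2: a1 a2 b23 a4 a5 b26 a7
  row 3: a1 a2 b33 a4 b35 a6 a7
Rows 2 and 3 agree on DirID, Year, DName; apply DirID, Year, DName→Budget and equate their Budget entries.
Rows 1 and 3 agree on Genre; apply Genre→MovieID and equate their MovieID entries.
Rows 1 and 2 agree on DName; apply DName→Year, Genre and equate their Year, Genre entries.
Rows 2 and 3 agree on DirID, Year; apply DirID, Year→Title, MovieID and equate their Title, MovieID entries.
No row becomes fully distinguished — the join is lossy.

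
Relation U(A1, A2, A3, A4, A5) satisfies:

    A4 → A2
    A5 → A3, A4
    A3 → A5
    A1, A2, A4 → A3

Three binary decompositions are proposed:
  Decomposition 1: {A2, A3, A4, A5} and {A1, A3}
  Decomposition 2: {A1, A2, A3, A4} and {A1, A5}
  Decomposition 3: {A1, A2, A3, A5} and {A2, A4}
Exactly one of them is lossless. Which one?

Decomposition 1: common = {A3}, closure = {A2, A3, A4, A5} → lossless.
Decomposition 2: common = {A1}, closure = {A1} → lossy.
Decomposition 3: common = {A2}, closure = {A2} → lossy.

Decomposition 1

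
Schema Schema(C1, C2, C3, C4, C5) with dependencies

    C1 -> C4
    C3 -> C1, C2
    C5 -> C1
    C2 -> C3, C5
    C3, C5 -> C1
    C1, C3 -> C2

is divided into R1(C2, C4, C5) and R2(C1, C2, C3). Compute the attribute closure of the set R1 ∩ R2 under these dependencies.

R1 ∩ R2 = {C2}.
C2 → C3, C5 applies, adding C3, C5
C3, C5 → C1 applies, adding C1
C1 → C4 applies, adding C4
Closure: {C1, C2, C3, C4, C5}.

C1, C2, C3, C4, C5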